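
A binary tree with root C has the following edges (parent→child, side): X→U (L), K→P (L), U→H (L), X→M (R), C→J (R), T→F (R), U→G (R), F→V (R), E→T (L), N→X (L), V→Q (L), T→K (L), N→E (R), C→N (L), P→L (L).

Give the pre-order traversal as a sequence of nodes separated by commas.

C, N, X, U, H, G, M, E, T, K, P, L, F, V, Q, J

Pre-order visits the node, then its left subtree, then its right subtree.
Visit C.
At C: go left to N.
  Visit N.
  At N: go left to X.
    Visit X.
    At X: go left to U.
      Visit U.
      At U: go left to H.
        H is a leaf — visit H.
      At U: go right to G.
        G is a leaf — visit G.
    At X: go right to M.
      M is a leaf — visit M.
  At N: go right to E.
    Visit E.
    At E: go left to T.
      Visit T.
      At T: go left to K.
        Visit K.
        At K: go left to P.
          Visit P.
          At P: go left to L.
            L is a leaf — visit L.
          At P: no right child.
        At K: no right child.
      At T: go right to F.
        Visit F.
        At F: no left child.
        At F: go right to V.
          Visit V.
          At V: go left to Q.
            Q is a leaf — visit Q.
          At V: no right child.
    At E: no right child.
At C: go right to J.
  J is a leaf — visit J.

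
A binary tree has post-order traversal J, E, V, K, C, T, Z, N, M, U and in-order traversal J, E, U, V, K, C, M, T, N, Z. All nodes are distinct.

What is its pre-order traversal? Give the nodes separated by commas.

The last element of post-order is the root; it splits in-order into left and right subtrees.
Root U: left subtree has 2 nodes {J, E}, right has 7 {V, K, C, M, T, N, Z}.
  Root E: left subtree has 1 node {J}, right has 0 { }.
  Root M: left subtree has 3 nodes {V, K, C}, right has 3 {T, N, Z}.
    Root C: left subtree has 2 nodes {V, K}, right has 0 { }.
      Root K: left subtree has 1 node {V}, right has 0 { }.
    Root N: left subtree has 1 node {T}, right has 1 {Z}.

U, E, J, M, C, K, V, N, T, Z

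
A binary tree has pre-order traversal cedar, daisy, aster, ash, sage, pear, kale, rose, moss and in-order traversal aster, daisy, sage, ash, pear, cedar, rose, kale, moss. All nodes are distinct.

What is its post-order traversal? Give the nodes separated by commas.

aster, sage, pear, ash, daisy, rose, moss, kale, cedar

The first element of pre-order is the root; it splits in-order into left and right subtrees.
Root cedar: left subtree has 5 nodes {aster, daisy, sage, ash, pear}, right has 3 {rose, kale, moss}.
  Root daisy: left subtree has 1 node {aster}, right has 3 {sage, ash, pear}.
    Root ash: left subtree has 1 node {sage}, right has 1 {pear}.
  Root kale: left subtree has 1 node {rose}, right has 1 {moss}.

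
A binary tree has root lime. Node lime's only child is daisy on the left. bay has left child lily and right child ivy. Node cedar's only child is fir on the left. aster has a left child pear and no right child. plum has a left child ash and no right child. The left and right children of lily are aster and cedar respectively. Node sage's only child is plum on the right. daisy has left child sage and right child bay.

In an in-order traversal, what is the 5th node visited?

pear

In-order visits the left subtree, then the node, then the right subtree.
At lime: go left to daisy.
  At daisy: go left to sage.
    At sage: no left child.
    Visit sage.
    At sage: go right to plum.
      At plum: go left to ash.
        ash is a leaf — visit ash.
      Visit plum.
      At plum: no right child.
  Visit daisy.
  At daisy: go right to bay.
    At bay: go left to lily.
      At lily: go left to aster.
        At aster: go left to pear.
          pear is a leaf — visit pear.
        Visit aster.
        At aster: no right child.
      Visit lily.
      At lily: go right to cedar.
        At cedar: go left to fir.
          fir is a leaf — visit fir.
        Visit cedar.
        At cedar: no right child.
    Visit bay.
    At bay: go right to ivy.
      ivy is a leaf — visit ivy.
Visit lime.
At lime: no right child.
Full in-order sequence: sage, ash, plum, daisy, pear, aster, lily, fir, cedar, bay, ivy, lime.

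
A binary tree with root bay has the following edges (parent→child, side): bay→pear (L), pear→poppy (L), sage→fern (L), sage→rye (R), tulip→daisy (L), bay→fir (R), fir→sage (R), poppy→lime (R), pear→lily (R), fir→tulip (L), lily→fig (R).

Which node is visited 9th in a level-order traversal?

fig

Level-order visits nodes level by level from the root, left to right within each level.
Level 0: bay
Level 1: pear, fir
Level 2: poppy, lily, tulip, sage
Level 3: lime, fig, daisy, fern, rye
Full level-order sequence: bay, pear, fir, poppy, lily, tulip, sage, lime, fig, daisy, fern, rye.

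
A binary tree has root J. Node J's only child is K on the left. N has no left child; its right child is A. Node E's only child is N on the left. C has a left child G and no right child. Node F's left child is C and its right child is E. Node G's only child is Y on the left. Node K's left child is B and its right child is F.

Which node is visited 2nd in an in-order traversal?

K

In-order visits the left subtree, then the node, then the right subtree.
At J: go left to K.
  At K: go left to B.
    B is a leaf — visit B.
  Visit K.
  At K: go right to F.
    At F: go left to C.
      At C: go left to G.
        At G: go left to Y.
          Y is a leaf — visit Y.
        Visit G.
        At G: no right child.
      Visit C.
      At C: no right child.
    Visit F.
    At F: go right to E.
      At E: go left to N.
        At N: no left child.
        Visit N.
        At N: go right to A.
          A is a leaf — visit A.
      Visit E.
      At E: no right child.
Visit J.
At J: no right child.
Full in-order sequence: B, K, Y, G, C, F, N, A, E, J.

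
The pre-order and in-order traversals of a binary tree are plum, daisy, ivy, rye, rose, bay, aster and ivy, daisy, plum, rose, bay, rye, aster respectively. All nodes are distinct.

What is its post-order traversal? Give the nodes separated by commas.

The first element of pre-order is the root; it splits in-order into left and right subtrees.
Root plum: left subtree has 2 nodes {ivy, daisy}, right has 4 {rose, bay, rye, aster}.
  Root daisy: left subtree has 1 node {ivy}, right has 0 { }.
  Root rye: left subtree has 2 nodes {rose, bay}, right has 1 {aster}.
    Root rose: left subtree has 0 nodes { }, right has 1 {bay}.

ivy, daisy, bay, rose, aster, rye, plum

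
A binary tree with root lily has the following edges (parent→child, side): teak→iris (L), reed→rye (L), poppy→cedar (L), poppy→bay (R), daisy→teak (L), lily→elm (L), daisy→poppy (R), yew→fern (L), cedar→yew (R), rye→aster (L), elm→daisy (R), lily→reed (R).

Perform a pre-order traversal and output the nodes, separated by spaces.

Pre-order visits the node, then its left subtree, then its right subtree.
Visit lily.
At lily: go left to elm.
  Visit elm.
  At elm: no left child.
  At elm: go right to daisy.
    Visit daisy.
    At daisy: go left to teak.
      Visit teak.
      At teak: go left to iris.
        iris is a leaf — visit iris.
      At teak: no right child.
    At daisy: go right to poppy.
      Visit poppy.
      At poppy: go left to cedar.
        Visit cedar.
        At cedar: no left child.
        At cedar: go right to yew.
          Visit yew.
          At yew: go left to fern.
            fern is a leaf — visit fern.
          At yew: no right child.
      At poppy: go right to bay.
        bay is a leaf — visit bay.
At lily: go right to reed.
  Visit reed.
  At reed: go left to rye.
    Visit rye.
    At rye: go left to aster.
      aster is a leaf — visit aster.
    At rye: no right child.
  At reed: no right child.

lily elm daisy teak iris poppy cedar yew fern bay reed rye aster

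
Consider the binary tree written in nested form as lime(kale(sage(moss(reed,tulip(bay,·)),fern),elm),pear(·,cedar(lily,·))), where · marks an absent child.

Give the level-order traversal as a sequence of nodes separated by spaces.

lime kale pear sage elm cedar moss fern lily reed tulip bay

Level-order visits nodes level by level from the root, left to right within each level.
Level 0: lime
Level 1: kale, pear
Level 2: sage, elm, cedar
Level 3: moss, fern, lily
Level 4: reed, tulip
Level 5: bay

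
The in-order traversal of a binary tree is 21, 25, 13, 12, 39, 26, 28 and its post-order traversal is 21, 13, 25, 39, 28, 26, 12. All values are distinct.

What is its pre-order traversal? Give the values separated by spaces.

The last element of post-order is the root; it splits in-order into left and right subtrees.
Root 12: left subtree has 3 nodes {21, 25, 13}, right has 3 {39, 26, 28}.
  Root 25: left subtree has 1 node {21}, right has 1 {13}.
  Root 26: left subtree has 1 node {39}, right has 1 {28}.

12 25 21 13 26 39 28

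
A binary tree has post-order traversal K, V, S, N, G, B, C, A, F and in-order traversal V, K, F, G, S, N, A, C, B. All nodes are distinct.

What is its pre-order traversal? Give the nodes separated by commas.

F, V, K, A, G, N, S, C, B

The last element of post-order is the root; it splits in-order into left and right subtrees.
Root F: left subtree has 2 nodes {V, K}, right has 6 {G, S, N, A, C, B}.
  Root V: left subtree has 0 nodes { }, right has 1 {K}.
  Root A: left subtree has 3 nodes {G, S, N}, right has 2 {C, B}.
    Root G: left subtree has 0 nodes { }, right has 2 {S, N}.
      Root N: left subtree has 1 node {S}, right has 0 { }.
    Root C: left subtree has 0 nodes { }, right has 1 {B}.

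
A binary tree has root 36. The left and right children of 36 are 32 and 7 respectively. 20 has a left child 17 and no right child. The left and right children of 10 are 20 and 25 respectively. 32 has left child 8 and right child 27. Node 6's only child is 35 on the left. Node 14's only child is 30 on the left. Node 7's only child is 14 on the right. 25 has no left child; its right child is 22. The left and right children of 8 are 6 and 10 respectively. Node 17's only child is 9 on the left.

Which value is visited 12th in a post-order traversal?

Post-order visits the left subtree, then the right subtree, then the node.
At 36: go left to 32.
  At 32: go left to 8.
    At 8: go left to 6.
      At 6: go left to 35.
        35 is a leaf — visit 35.
      At 6: no right child.
      Visit 6.
    At 8: go right to 10.
      At 10: go left to 20.
        At 20: go left to 17.
          At 17: go left to 9.
            9 is a leaf — visit 9.
          At 17: no right child.
          Visit 17.
        At 20: no right child.
        Visit 20.
      At 10: go right to 25.
        At 25: no left child.
        At 25: go right to 22.
          22 is a leaf — visit 22.
        Visit 25.
      Visit 10.
    Visit 8.
  At 32: go right to 27.
    27 is a leaf — visit 27.
  Visit 32.
At 36: go right to 7.
  At 7: no left child.
  At 7: go right to 14.
    At 14: go left to 30.
      30 is a leaf — visit 30.
    At 14: no right child.
    Visit 14.
  Visit 7.
Visit 36.
Full post-order sequence: 35, 6, 9, 17, 20, 22, 25, 10, 8, 27, 32, 30, 14, 7, 36.

30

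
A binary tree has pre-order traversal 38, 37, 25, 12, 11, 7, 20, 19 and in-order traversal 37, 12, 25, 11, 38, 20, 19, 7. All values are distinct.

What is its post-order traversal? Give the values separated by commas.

12, 11, 25, 37, 19, 20, 7, 38

The first element of pre-order is the root; it splits in-order into left and right subtrees.
Root 38: left subtree has 4 nodes {37, 12, 25, 11}, right has 3 {20, 19, 7}.
  Root 37: left subtree has 0 nodes { }, right has 3 {12, 25, 11}.
    Root 25: left subtree has 1 node {12}, right has 1 {11}.
  Root 7: left subtree has 2 nodes {20, 19}, right has 0 { }.
    Root 20: left subtree has 0 nodes { }, right has 1 {19}.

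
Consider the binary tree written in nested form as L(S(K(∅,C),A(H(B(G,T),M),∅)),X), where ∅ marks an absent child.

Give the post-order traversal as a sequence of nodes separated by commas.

C, K, G, T, B, M, H, A, S, X, L

Post-order visits the left subtree, then the right subtree, then the node.
At L: go left to S.
  At S: go left to K.
    At K: no left child.
    At K: go right to C.
      C is a leaf — visit C.
    Visit K.
  At S: go right to A.
    At A: go left to H.
      At H: go left to B.
        At B: go left to G.
          G is a leaf — visit G.
        At B: go right to T.
          T is a leaf — visit T.
        Visit B.
      At H: go right to M.
        M is a leaf — visit M.
      Visit H.
    At A: no right child.
    Visit A.
  Visit S.
At L: go right to X.
  X is a leaf — visit X.
Visit L.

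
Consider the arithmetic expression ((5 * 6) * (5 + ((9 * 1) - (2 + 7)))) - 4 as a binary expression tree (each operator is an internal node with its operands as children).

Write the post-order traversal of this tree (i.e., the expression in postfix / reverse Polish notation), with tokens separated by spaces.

5 6 * 5 9 1 * 2 7 + - + * 4 -

Post-order on an expression tree gives postfix notation: for each operator, emit left operand, right operand, then the operator.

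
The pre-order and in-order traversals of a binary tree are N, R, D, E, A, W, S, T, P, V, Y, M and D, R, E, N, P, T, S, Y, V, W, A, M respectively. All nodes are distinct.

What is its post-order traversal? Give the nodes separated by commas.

D, E, R, P, T, Y, V, S, W, M, A, N

The first element of pre-order is the root; it splits in-order into left and right subtrees.
Root N: left subtree has 3 nodes {D, R, E}, right has 8 {P, T, S, Y, V, W, A, M}.
  Root R: left subtree has 1 node {D}, right has 1 {E}.
  Root A: left subtree has 6 nodes {P, T, S, Y, V, W}, right has 1 {M}.
    Root W: left subtree has 5 nodes {P, T, S, Y, V}, right has 0 { }.
      Root S: left subtree has 2 nodes {P, T}, right has 2 {Y, V}.
        Root T: left subtree has 1 node {P}, right has 0 { }.
        Root V: left subtree has 1 node {Y}, right has 0 { }.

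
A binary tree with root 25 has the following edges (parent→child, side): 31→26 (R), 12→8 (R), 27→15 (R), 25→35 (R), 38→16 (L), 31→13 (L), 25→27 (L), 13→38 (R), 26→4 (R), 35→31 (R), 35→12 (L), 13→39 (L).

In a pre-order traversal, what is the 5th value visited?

12

Pre-order visits the node, then its left subtree, then its right subtree.
Visit 25.
At 25: go left to 27.
  Visit 27.
  At 27: no left child.
  At 27: go right to 15.
    15 is a leaf — visit 15.
At 25: go right to 35.
  Visit 35.
  At 35: go left to 12.
    Visit 12.
    At 12: no left child.
    At 12: go right to 8.
      8 is a leaf — visit 8.
  At 35: go right to 31.
    Visit 31.
    At 31: go left to 13.
      Visit 13.
      At 13: go left to 39.
        39 is a leaf — visit 39.
      At 13: go right to 38.
        Visit 38.
        At 38: go left to 16.
          16 is a leaf — visit 16.
        At 38: no right child.
    At 31: go right to 26.
      Visit 26.
      At 26: no left child.
      At 26: go right to 4.
        4 is a leaf — visit 4.
Full pre-order sequence: 25, 27, 15, 35, 12, 8, 31, 13, 39, 38, 16, 26, 4.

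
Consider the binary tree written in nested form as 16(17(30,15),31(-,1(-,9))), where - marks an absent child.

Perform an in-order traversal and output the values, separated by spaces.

In-order visits the left subtree, then the node, then the right subtree.
At 16: go left to 17.
  At 17: go left to 30.
    30 is a leaf — visit 30.
  Visit 17.
  At 17: go right to 15.
    15 is a leaf — visit 15.
Visit 16.
At 16: go right to 31.
  At 31: no left child.
  Visit 31.
  At 31: go right to 1.
    At 1: no left child.
    Visit 1.
    At 1: go right to 9.
      9 is a leaf — visit 9.

30 17 15 16 31 1 9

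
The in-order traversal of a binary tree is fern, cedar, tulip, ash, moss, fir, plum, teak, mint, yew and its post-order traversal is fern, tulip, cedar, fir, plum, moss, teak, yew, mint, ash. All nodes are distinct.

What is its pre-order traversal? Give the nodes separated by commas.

The last element of post-order is the root; it splits in-order into left and right subtrees.
Root ash: left subtree has 3 nodes {fern, cedar, tulip}, right has 6 {moss, fir, plum, teak, mint, yew}.
  Root cedar: left subtree has 1 node {fern}, right has 1 {tulip}.
  Root mint: left subtree has 4 nodes {moss, fir, plum, teak}, right has 1 {yew}.
    Root teak: left subtree has 3 nodes {moss, fir, plum}, right has 0 { }.
      Root moss: left subtree has 0 nodes { }, right has 2 {fir, plum}.
        Root plum: left subtree has 1 node {fir}, right has 0 { }.

ash, cedar, fern, tulip, mint, teak, moss, plum, fir, yew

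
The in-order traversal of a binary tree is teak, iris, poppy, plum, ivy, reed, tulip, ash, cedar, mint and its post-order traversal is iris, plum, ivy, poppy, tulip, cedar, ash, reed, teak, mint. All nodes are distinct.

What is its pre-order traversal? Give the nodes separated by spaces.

mint teak reed poppy iris ivy plum ash tulip cedar

The last element of post-order is the root; it splits in-order into left and right subtrees.
Root mint: left subtree has 9 nodes {teak, iris, poppy, plum, ivy, reed, tulip, ash, cedar}, right has 0 { }.
  Root teak: left subtree has 0 nodes { }, right has 8 {iris, poppy, plum, ivy, reed, tulip, ash, cedar}.
    Root reed: left subtree has 4 nodes {iris, poppy, plum, ivy}, right has 3 {tulip, ash, cedar}.
      Root poppy: left subtree has 1 node {iris}, right has 2 {plum, ivy}.
        Root ivy: left subtree has 1 node {plum}, right has 0 { }.
      Root ash: left subtree has 1 node {tulip}, right has 1 {cedar}.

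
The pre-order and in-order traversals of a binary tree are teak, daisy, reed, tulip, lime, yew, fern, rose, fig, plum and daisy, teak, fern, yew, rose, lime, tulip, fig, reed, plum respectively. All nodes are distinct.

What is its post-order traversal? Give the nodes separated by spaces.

The first element of pre-order is the root; it splits in-order into left and right subtrees.
Root teak: left subtree has 1 node {daisy}, right has 8 {fern, yew, rose, lime, tulip, fig, reed, plum}.
  Root reed: left subtree has 6 nodes {fern, yew, rose, lime, tulip, fig}, right has 1 {plum}.
    Root tulip: left subtree has 4 nodes {fern, yew, rose, lime}, right has 1 {fig}.
      Root lime: left subtree has 3 nodes {fern, yew, rose}, right has 0 { }.
        Root yew: left subtree has 1 node {fern}, right has 1 {rose}.

daisy fern rose yew lime fig tulip plum reed teak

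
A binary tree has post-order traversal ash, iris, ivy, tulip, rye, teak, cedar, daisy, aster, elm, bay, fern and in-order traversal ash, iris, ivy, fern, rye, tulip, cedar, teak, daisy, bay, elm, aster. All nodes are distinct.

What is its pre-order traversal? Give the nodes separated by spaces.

fern ivy iris ash bay daisy cedar rye tulip teak elm aster

The last element of post-order is the root; it splits in-order into left and right subtrees.
Root fern: left subtree has 3 nodes {ash, iris, ivy}, right has 8 {rye, tulip, cedar, teak, daisy, bay, elm, aster}.
  Root ivy: left subtree has 2 nodes {ash, iris}, right has 0 { }.
    Root iris: left subtree has 1 node {ash}, right has 0 { }.
  Root bay: left subtree has 5 nodes {rye, tulip, cedar, teak, daisy}, right has 2 {elm, aster}.
    Root daisy: left subtree has 4 nodes {rye, tulip, cedar, teak}, right has 0 { }.
      Root cedar: left subtree has 2 nodes {rye, tulip}, right has 1 {teak}.
        Root rye: left subtree has 0 nodes { }, right has 1 {tulip}.
    Root elm: left subtree has 0 nodes { }, right has 1 {aster}.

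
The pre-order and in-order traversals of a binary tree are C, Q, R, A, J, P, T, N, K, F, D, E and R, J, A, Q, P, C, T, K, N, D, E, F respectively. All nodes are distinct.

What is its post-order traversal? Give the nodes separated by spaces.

The first element of pre-order is the root; it splits in-order into left and right subtrees.
Root C: left subtree has 5 nodes {R, J, A, Q, P}, right has 6 {T, K, N, D, E, F}.
  Root Q: left subtree has 3 nodes {R, J, A}, right has 1 {P}.
    Root R: left subtree has 0 nodes { }, right has 2 {J, A}.
      Root A: left subtree has 1 node {J}, right has 0 { }.
  Root T: left subtree has 0 nodes { }, right has 5 {K, N, D, E, F}.
    Root N: left subtree has 1 node {K}, right has 3 {D, E, F}.
      Root F: left subtree has 2 nodes {D, E}, right has 0 { }.
        Root D: left subtree has 0 nodes { }, right has 1 {E}.

J A R P Q K E D F N T C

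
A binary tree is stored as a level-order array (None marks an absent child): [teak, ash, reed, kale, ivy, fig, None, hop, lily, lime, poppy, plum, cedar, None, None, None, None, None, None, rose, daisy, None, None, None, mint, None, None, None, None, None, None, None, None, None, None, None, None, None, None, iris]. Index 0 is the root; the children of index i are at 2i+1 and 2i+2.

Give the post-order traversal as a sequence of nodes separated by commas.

Post-order visits the left subtree, then the right subtree, then the node.
At teak: go left to ash.
  At ash: go left to kale.
    At kale: go left to hop.
      hop is a leaf — visit hop.
    At kale: go right to lily.
      lily is a leaf — visit lily.
    Visit kale.
  At ash: go right to ivy.
    At ivy: go left to lime.
      At lime: go left to rose.
        At rose: go left to iris.
          iris is a leaf — visit iris.
        At rose: no right child.
        Visit rose.
      At lime: go right to daisy.
        daisy is a leaf — visit daisy.
      Visit lime.
    At ivy: go right to poppy.
      poppy is a leaf — visit poppy.
    Visit ivy.
  Visit ash.
At teak: go right to reed.
  At reed: go left to fig.
    At fig: go left to plum.
      At plum: no left child.
      At plum: go right to mint.
        mint is a leaf — visit mint.
      Visit plum.
    At fig: go right to cedar.
      cedar is a leaf — visit cedar.
    Visit fig.
  At reed: no right child.
  Visit reed.
Visit teak.

hop, lily, kale, iris, rose, daisy, lime, poppy, ivy, ash, mint, plum, cedar, fig, reed, teak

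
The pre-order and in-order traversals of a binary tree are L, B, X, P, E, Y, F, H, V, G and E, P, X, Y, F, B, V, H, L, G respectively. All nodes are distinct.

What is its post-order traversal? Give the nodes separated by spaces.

E P F Y X V H B G L

The first element of pre-order is the root; it splits in-order into left and right subtrees.
Root L: left subtree has 8 nodes {E, P, X, Y, F, B, V, H}, right has 1 {G}.
  Root B: left subtree has 5 nodes {E, P, X, Y, F}, right has 2 {V, H}.
    Root X: left subtree has 2 nodes {E, P}, right has 2 {Y, F}.
      Root P: left subtree has 1 node {E}, right has 0 { }.
      Root Y: left subtree has 0 nodes { }, right has 1 {F}.
    Root H: left subtree has 1 node {V}, right has 0 { }.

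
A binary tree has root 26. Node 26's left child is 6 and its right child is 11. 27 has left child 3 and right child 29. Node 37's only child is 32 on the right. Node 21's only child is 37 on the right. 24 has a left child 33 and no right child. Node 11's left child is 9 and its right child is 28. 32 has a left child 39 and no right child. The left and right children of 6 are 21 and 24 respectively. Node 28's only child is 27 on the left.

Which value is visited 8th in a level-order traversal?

37

Level-order visits nodes level by level from the root, left to right within each level.
Level 0: 26
Level 1: 6, 11
Level 2: 21, 24, 9, 28
Level 3: 37, 33, 27
Level 4: 32, 3, 29
Level 5: 39
Full level-order sequence: 26, 6, 11, 21, 24, 9, 28, 37, 33, 27, 32, 3, 29, 39.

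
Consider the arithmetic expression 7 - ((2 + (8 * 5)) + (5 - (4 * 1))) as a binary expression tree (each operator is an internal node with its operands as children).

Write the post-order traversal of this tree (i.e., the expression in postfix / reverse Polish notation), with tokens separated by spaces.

Post-order on an expression tree gives postfix notation: for each operator, emit left operand, right operand, then the operator.

7 2 8 5 * + 5 4 1 * - + -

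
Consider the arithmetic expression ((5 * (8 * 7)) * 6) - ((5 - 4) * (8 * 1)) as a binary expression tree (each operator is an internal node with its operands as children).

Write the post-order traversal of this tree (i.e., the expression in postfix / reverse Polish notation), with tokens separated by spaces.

5 8 7 * * 6 * 5 4 - 8 1 * * -

Post-order on an expression tree gives postfix notation: for each operator, emit left operand, right operand, then the operator.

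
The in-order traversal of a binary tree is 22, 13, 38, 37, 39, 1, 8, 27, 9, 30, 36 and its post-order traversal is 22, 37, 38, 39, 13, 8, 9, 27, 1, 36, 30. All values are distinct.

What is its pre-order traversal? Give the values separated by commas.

30, 1, 13, 22, 39, 38, 37, 27, 8, 9, 36

The last element of post-order is the root; it splits in-order into left and right subtrees.
Root 30: left subtree has 9 nodes {22, 13, 38, 37, 39, 1, 8, 27, 9}, right has 1 {36}.
  Root 1: left subtree has 5 nodes {22, 13, 38, 37, 39}, right has 3 {8, 27, 9}.
    Root 13: left subtree has 1 node {22}, right has 3 {38, 37, 39}.
      Root 39: left subtree has 2 nodes {38, 37}, right has 0 { }.
        Root 38: left subtree has 0 nodes { }, right has 1 {37}.
    Root 27: left subtree has 1 node {8}, right has 1 {9}.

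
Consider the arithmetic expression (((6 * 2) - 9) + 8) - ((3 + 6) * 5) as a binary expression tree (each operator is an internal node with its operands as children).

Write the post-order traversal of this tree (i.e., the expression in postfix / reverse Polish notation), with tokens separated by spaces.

6 2 * 9 - 8 + 3 6 + 5 * -

Post-order on an expression tree gives postfix notation: for each operator, emit left operand, right operand, then the operator.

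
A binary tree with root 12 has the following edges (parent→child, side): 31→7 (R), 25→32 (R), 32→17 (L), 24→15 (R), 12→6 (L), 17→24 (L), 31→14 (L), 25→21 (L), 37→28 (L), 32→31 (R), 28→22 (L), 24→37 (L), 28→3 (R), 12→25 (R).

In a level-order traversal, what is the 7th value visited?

31

Level-order visits nodes level by level from the root, left to right within each level.
Level 0: 12
Level 1: 6, 25
Level 2: 21, 32
Level 3: 17, 31
Level 4: 24, 14, 7
Level 5: 37, 15
Level 6: 28
Level 7: 22, 3
Full level-order sequence: 12, 6, 25, 21, 32, 17, 31, 24, 14, 7, 37, 15, 28, 22, 3.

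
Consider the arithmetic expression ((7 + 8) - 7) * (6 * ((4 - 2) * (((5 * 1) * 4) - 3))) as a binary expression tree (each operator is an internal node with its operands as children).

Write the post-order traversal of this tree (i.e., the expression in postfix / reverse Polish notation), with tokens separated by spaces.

7 8 + 7 - 6 4 2 - 5 1 * 4 * 3 - * * *

Post-order on an expression tree gives postfix notation: for each operator, emit left operand, right operand, then the operator.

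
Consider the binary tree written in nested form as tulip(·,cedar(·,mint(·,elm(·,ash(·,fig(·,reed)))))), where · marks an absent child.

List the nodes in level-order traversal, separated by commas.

tulip, cedar, mint, elm, ash, fig, reed

Level-order visits nodes level by level from the root, left to right within each level.
Level 0: tulip
Level 1: cedar
Level 2: mint
Level 3: elm
Level 4: ash
Level 5: fig
Level 6: reed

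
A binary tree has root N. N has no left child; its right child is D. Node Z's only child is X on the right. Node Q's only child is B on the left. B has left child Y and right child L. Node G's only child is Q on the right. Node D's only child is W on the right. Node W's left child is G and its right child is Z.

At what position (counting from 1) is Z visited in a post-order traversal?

Post-order visits the left subtree, then the right subtree, then the node.
At N: no left child.
At N: go right to D.
  At D: no left child.
  At D: go right to W.
    At W: go left to G.
      At G: no left child.
      At G: go right to Q.
        At Q: go left to B.
          At B: go left to Y.
            Y is a leaf — visit Y.
          At B: go right to L.
            L is a leaf — visit L.
          Visit B.
        At Q: no right child.
        Visit Q.
      Visit G.
    At W: go right to Z.
      At Z: no left child.
      At Z: go right to X.
        X is a leaf — visit X.
      Visit Z.
    Visit W.
  Visit D.
Visit N.
Full post-order sequence: Y, L, B, Q, G, X, Z, W, D, N.

7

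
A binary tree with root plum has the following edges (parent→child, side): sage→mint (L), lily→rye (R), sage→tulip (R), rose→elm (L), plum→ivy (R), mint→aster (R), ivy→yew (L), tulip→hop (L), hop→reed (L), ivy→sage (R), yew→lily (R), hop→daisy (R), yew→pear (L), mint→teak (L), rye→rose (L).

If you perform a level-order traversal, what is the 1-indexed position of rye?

9

Level-order visits nodes level by level from the root, left to right within each level.
Level 0: plum
Level 1: ivy
Level 2: yew, sage
Level 3: pear, lily, mint, tulip
Level 4: rye, teak, aster, hop
Level 5: rose, reed, daisy
Level 6: elm
Full level-order sequence: plum, ivy, yew, sage, pear, lily, mint, tulip, rye, teak, aster, hop, rose, reed, daisy, elm.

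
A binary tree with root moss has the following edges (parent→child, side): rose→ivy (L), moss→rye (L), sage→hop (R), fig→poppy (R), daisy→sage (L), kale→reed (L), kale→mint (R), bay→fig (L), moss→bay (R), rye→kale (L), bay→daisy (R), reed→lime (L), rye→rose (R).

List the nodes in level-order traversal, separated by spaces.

moss rye bay kale rose fig daisy reed mint ivy poppy sage lime hop

Level-order visits nodes level by level from the root, left to right within each level.
Level 0: moss
Level 1: rye, bay
Level 2: kale, rose, fig, daisy
Level 3: reed, mint, ivy, poppy, sage
Level 4: lime, hop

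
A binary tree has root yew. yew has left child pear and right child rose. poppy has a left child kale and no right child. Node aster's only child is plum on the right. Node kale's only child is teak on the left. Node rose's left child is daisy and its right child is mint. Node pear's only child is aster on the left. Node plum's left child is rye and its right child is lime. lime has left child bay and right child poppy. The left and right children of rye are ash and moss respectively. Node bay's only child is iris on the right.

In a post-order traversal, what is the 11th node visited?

aster

Post-order visits the left subtree, then the right subtree, then the node.
At yew: go left to pear.
  At pear: go left to aster.
    At aster: no left child.
    At aster: go right to plum.
      At plum: go left to rye.
        At rye: go left to ash.
          ash is a leaf — visit ash.
        At rye: go right to moss.
          moss is a leaf — visit moss.
        Visit rye.
      At plum: go right to lime.
        At lime: go left to bay.
          At bay: no left child.
          At bay: go right to iris.
            iris is a leaf — visit iris.
          Visit bay.
        At lime: go right to poppy.
          At poppy: go left to kale.
            At kale: go left to teak.
              teak is a leaf — visit teak.
            At kale: no right child.
            Visit kale.
          At poppy: no right child.
          Visit poppy.
        Visit lime.
      Visit plum.
    Visit aster.
  At pear: no right child.
  Visit pear.
At yew: go right to rose.
  At rose: go left to daisy.
    daisy is a leaf — visit daisy.
  At rose: go right to mint.
    mint is a leaf — visit mint.
  Visit rose.
Visit yew.
Full post-order sequence: ash, moss, rye, iris, bay, teak, kale, poppy, lime, plum, aster, pear, daisy, mint, rose, yew.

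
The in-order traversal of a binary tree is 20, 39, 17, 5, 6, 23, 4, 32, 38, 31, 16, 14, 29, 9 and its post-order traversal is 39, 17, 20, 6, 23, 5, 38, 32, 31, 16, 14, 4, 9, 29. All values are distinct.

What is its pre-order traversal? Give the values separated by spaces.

29 4 5 20 17 39 23 6 14 16 31 32 38 9

The last element of post-order is the root; it splits in-order into left and right subtrees.
Root 29: left subtree has 12 nodes {20, 39, 17, 5, 6, 23, 4, 32, 38, 31, 16, 14}, right has 1 {9}.
  Root 4: left subtree has 6 nodes {20, 39, 17, 5, 6, 23}, right has 5 {32, 38, 31, 16, 14}.
    Root 5: left subtree has 3 nodes {20, 39, 17}, right has 2 {6, 23}.
      Root 20: left subtree has 0 nodes { }, right has 2 {39, 17}.
        Root 17: left subtree has 1 node {39}, right has 0 { }.
      Root 23: left subtree has 1 node {6}, right has 0 { }.
    Root 14: left subtree has 4 nodes {32, 38, 31, 16}, right has 0 { }.
      Root 16: left subtree has 3 nodes {32, 38, 31}, right has 0 { }.
        Root 31: left subtree has 2 nodes {32, 38}, right has 0 { }.
          Root 32: left subtree has 0 nodes { }, right has 1 {38}.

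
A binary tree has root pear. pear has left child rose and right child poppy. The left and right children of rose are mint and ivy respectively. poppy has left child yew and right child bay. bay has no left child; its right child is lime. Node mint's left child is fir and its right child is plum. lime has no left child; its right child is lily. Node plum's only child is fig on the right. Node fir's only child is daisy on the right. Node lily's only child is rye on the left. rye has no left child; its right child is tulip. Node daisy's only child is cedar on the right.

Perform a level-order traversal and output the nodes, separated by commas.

Level-order visits nodes level by level from the root, left to right within each level.
Level 0: pear
Level 1: rose, poppy
Level 2: mint, ivy, yew, bay
Level 3: fir, plum, lime
Level 4: daisy, fig, lily
Level 5: cedar, rye
Level 6: tulip

pear, rose, poppy, mint, ivy, yew, bay, fir, plum, lime, daisy, fig, lily, cedar, rye, tulip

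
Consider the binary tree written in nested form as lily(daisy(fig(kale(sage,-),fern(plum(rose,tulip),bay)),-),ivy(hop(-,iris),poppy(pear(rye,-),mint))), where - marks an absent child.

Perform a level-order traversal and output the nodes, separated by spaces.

Level-order visits nodes level by level from the root, left to right within each level.
Level 0: lily
Level 1: daisy, ivy
Level 2: fig, hop, poppy
Level 3: kale, fern, iris, pear, mint
Level 4: sage, plum, bay, rye
Level 5: rose, tulip

lily daisy ivy fig hop poppy kale fern iris pear mint sage plum bay rye rose tulip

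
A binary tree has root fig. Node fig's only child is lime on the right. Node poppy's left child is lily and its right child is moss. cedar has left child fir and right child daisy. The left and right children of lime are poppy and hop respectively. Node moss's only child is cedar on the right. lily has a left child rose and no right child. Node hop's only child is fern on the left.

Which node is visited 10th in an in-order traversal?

In-order visits the left subtree, then the node, then the right subtree.
At fig: no left child.
Visit fig.
At fig: go right to lime.
  At lime: go left to poppy.
    At poppy: go left to lily.
      At lily: go left to rose.
        rose is a leaf — visit rose.
      Visit lily.
      At lily: no right child.
    Visit poppy.
    At poppy: go right to moss.
      At moss: no left child.
      Visit moss.
      At moss: go right to cedar.
        At cedar: go left to fir.
          fir is a leaf — visit fir.
        Visit cedar.
        At cedar: go right to daisy.
          daisy is a leaf — visit daisy.
  Visit lime.
  At lime: go right to hop.
    At hop: go left to fern.
      fern is a leaf — visit fern.
    Visit hop.
    At hop: no right child.
Full in-order sequence: fig, rose, lily, poppy, moss, fir, cedar, daisy, lime, fern, hop.

fern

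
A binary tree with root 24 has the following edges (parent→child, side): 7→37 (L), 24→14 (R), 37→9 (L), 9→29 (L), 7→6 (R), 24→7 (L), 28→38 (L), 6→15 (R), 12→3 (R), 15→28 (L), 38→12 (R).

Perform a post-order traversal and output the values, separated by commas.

29, 9, 37, 3, 12, 38, 28, 15, 6, 7, 14, 24

Post-order visits the left subtree, then the right subtree, then the node.
At 24: go left to 7.
  At 7: go left to 37.
    At 37: go left to 9.
      At 9: go left to 29.
        29 is a leaf — visit 29.
      At 9: no right child.
      Visit 9.
    At 37: no right child.
    Visit 37.
  At 7: go right to 6.
    At 6: no left child.
    At 6: go right to 15.
      At 15: go left to 28.
        At 28: go left to 38.
          At 38: no left child.
          At 38: go right to 12.
            At 12: no left child.
            At 12: go right to 3.
              3 is a leaf — visit 3.
            Visit 12.
          Visit 38.
        At 28: no right child.
        Visit 28.
      At 15: no right child.
      Visit 15.
    Visit 6.
  Visit 7.
At 24: go right to 14.
  14 is a leaf — visit 14.
Visit 24.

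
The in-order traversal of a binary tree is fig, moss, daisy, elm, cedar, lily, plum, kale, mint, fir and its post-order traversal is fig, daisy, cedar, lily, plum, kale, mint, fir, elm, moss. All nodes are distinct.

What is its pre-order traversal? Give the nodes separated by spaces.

moss fig elm daisy fir mint kale plum lily cedar

The last element of post-order is the root; it splits in-order into left and right subtrees.
Root moss: left subtree has 1 node {fig}, right has 8 {daisy, elm, cedar, lily, plum, kale, mint, fir}.
  Root elm: left subtree has 1 node {daisy}, right has 6 {cedar, lily, plum, kale, mint, fir}.
    Root fir: left subtree has 5 nodes {cedar, lily, plum, kale, mint}, right has 0 { }.
      Root mint: left subtree has 4 nodes {cedar, lily, plum, kale}, right has 0 { }.
        Root kale: left subtree has 3 nodes {cedar, lily, plum}, right has 0 { }.
          Root plum: left subtree has 2 nodes {cedar, lily}, right has 0 { }.
            Root lily: left subtree has 1 node {cedar}, right has 0 { }.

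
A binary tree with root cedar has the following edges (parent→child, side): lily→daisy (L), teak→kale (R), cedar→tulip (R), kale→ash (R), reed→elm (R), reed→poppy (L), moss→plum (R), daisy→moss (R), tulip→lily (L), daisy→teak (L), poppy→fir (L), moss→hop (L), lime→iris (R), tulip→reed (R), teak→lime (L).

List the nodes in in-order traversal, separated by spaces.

cedar lime iris teak kale ash daisy hop moss plum lily tulip fir poppy reed elm

In-order visits the left subtree, then the node, then the right subtree.
At cedar: no left child.
Visit cedar.
At cedar: go right to tulip.
  At tulip: go left to lily.
    At lily: go left to daisy.
      At daisy: go left to teak.
        At teak: go left to lime.
          At lime: no left child.
          Visit lime.
          At lime: go right to iris.
            iris is a leaf — visit iris.
        Visit teak.
        At teak: go right to kale.
          At kale: no left child.
          Visit kale.
          At kale: go right to ash.
            ash is a leaf — visit ash.
      Visit daisy.
      At daisy: go right to moss.
        At moss: go left to hop.
          hop is a leaf — visit hop.
        Visit moss.
        At moss: go right to plum.
          plum is a leaf — visit plum.
    Visit lily.
    At lily: no right child.
  Visit tulip.
  At tulip: go right to reed.
    At reed: go left to poppy.
      At poppy: go left to fir.
        fir is a leaf — visit fir.
      Visit poppy.
      At poppy: no right child.
    Visit reed.
    At reed: go right to elm.
      elm is a leaf — visit elm.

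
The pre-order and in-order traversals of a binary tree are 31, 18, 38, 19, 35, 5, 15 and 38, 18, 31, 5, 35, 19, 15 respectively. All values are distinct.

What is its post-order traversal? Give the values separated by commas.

38, 18, 5, 35, 15, 19, 31

The first element of pre-order is the root; it splits in-order into left and right subtrees.
Root 31: left subtree has 2 nodes {38, 18}, right has 4 {5, 35, 19, 15}.
  Root 18: left subtree has 1 node {38}, right has 0 { }.
  Root 19: left subtree has 2 nodes {5, 35}, right has 1 {15}.
    Root 35: left subtree has 1 node {5}, right has 0 { }.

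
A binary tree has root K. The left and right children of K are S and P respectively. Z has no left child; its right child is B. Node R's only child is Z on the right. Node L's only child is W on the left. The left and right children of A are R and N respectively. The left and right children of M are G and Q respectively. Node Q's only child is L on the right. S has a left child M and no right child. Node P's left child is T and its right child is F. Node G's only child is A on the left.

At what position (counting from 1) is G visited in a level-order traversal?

7

Level-order visits nodes level by level from the root, left to right within each level.
Level 0: K
Level 1: S, P
Level 2: M, T, F
Level 3: G, Q
Level 4: A, L
Level 5: R, N, W
Level 6: Z
Level 7: B
Full level-order sequence: K, S, P, M, T, F, G, Q, A, L, R, N, W, Z, B.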